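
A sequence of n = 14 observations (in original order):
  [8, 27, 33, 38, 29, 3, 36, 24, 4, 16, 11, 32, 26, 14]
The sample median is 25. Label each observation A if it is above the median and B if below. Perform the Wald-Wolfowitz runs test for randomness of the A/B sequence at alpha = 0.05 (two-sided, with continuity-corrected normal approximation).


Step 1: Compute median = 25; label A = above, B = below.
Labels in order: BAAAABABBBBAAB  (n_A = 7, n_B = 7)
Step 2: Count runs R = 7.
Step 3: Under H0 (random ordering), E[R] = 2*n_A*n_B/(n_A+n_B) + 1 = 2*7*7/14 + 1 = 8.0000.
        Var[R] = 2*n_A*n_B*(2*n_A*n_B - n_A - n_B) / ((n_A+n_B)^2 * (n_A+n_B-1)) = 8232/2548 = 3.2308.
        SD[R] = 1.7974.
Step 4: Continuity-corrected z = (R + 0.5 - E[R]) / SD[R] = (7 + 0.5 - 8.0000) / 1.7974 = -0.2782.
Step 5: Two-sided p-value via normal approximation = 2*(1 - Phi(|z|)) = 0.780879.
Step 6: alpha = 0.05. fail to reject H0.

R = 7, z = -0.2782, p = 0.780879, fail to reject H0.


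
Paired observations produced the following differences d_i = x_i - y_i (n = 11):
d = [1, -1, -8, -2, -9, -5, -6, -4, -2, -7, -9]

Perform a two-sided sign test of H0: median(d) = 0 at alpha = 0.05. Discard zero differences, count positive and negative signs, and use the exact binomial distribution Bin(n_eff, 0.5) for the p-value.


Step 1: Discard zero differences. Original n = 11; n_eff = number of nonzero differences = 11.
Nonzero differences (with sign): +1, -1, -8, -2, -9, -5, -6, -4, -2, -7, -9
Step 2: Count signs: positive = 1, negative = 10.
Step 3: Under H0: P(positive) = 0.5, so the number of positives S ~ Bin(11, 0.5).
Step 4: Two-sided exact p-value = sum of Bin(11,0.5) probabilities at or below the observed probability = 0.011719.
Step 5: alpha = 0.05. reject H0.

n_eff = 11, pos = 1, neg = 10, p = 0.011719, reject H0.


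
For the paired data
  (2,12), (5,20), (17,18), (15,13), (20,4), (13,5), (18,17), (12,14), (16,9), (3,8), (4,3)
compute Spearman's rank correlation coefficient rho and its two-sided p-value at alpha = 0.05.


Step 1: Rank x and y separately (midranks; no ties here).
rank(x): 2->1, 5->4, 17->9, 15->7, 20->11, 13->6, 18->10, 12->5, 16->8, 3->2, 4->3
rank(y): 12->6, 20->11, 18->10, 13->7, 4->2, 5->3, 17->9, 14->8, 9->5, 8->4, 3->1
Step 2: d_i = R_x(i) - R_y(i); compute d_i^2.
  (1-6)^2=25, (4-11)^2=49, (9-10)^2=1, (7-7)^2=0, (11-2)^2=81, (6-3)^2=9, (10-9)^2=1, (5-8)^2=9, (8-5)^2=9, (2-4)^2=4, (3-1)^2=4
sum(d^2) = 192.
Step 3: rho = 1 - 6*192 / (11*(11^2 - 1)) = 1 - 1152/1320 = 0.127273.
Step 4: Under H0, t = rho * sqrt((n-2)/(1-rho^2)) = 0.3849 ~ t(9).
Step 5: Two-sided p-value from the t-distribution with 9 df = 0.709215.
Step 6: alpha = 0.05. fail to reject H0.

rho = 0.1273, p = 0.709215, fail to reject H0 at alpha = 0.05.


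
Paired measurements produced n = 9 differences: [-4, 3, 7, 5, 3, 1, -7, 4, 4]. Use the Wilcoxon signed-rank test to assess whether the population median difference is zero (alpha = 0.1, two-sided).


Step 1: Drop any zero differences (none here) and take |d_i|.
|d| = [4, 3, 7, 5, 3, 1, 7, 4, 4]
Step 2: Midrank |d_i| (ties get averaged ranks).
ranks: |4|->5, |3|->2.5, |7|->8.5, |5|->7, |3|->2.5, |1|->1, |7|->8.5, |4|->5, |4|->5
Step 3: Attach original signs; sum ranks with positive sign and with negative sign.
W+ = 2.5 + 8.5 + 7 + 2.5 + 1 + 5 + 5 = 31.5
W- = 5 + 8.5 = 13.5
(Check: W+ + W- = 45 should equal n(n+1)/2 = 45.)
Step 4: Test statistic W = min(W+, W-) = 13.5.
Step 5: Ties in |d|, so use the tie-corrected normal approximation.
        E[W] = n(n+1)/4 = 9*10/4 = 22.5.
        Tie groups: |d|=3 (t=2), |d|=4 (t=3), |d|=7 (t=2); sum(t^3 - t) = 36.
        Var[W] = n(n+1)(2n+1)/24 - sum(t^3-t)/48 = 1710/24 - 36/48 = 70.5.
        z = (W - E[W]) / sqrt(Var[W]) = (13.5 - 22.5) / 8.3964 = -1.0719.
        Two-sided p = 2*Phi(z) = 0.283772.
Step 6: alpha = 0.1. fail to reject H0.

W+ = 31.5, W- = 13.5, W = min = 13.5, p = 0.283772, fail to reject H0.


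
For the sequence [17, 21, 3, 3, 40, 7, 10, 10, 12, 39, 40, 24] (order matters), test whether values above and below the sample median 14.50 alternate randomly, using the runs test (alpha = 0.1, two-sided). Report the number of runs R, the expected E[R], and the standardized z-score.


Step 1: Compute median = 14.50; label A = above, B = below.
Labels in order: AABBABBBBAAA  (n_A = 6, n_B = 6)
Step 2: Count runs R = 5.
Step 3: Under H0 (random ordering), E[R] = 2*n_A*n_B/(n_A+n_B) + 1 = 2*6*6/12 + 1 = 7.0000.
        Var[R] = 2*n_A*n_B*(2*n_A*n_B - n_A - n_B) / ((n_A+n_B)^2 * (n_A+n_B-1)) = 4320/1584 = 2.7273.
        SD[R] = 1.6514.
Step 4: Continuity-corrected z = (R + 0.5 - E[R]) / SD[R] = (5 + 0.5 - 7.0000) / 1.6514 = -0.9083.
Step 5: Two-sided p-value via normal approximation = 2*(1 - Phi(|z|)) = 0.363722.
Step 6: alpha = 0.1. fail to reject H0.

R = 5, z = -0.9083, p = 0.363722, fail to reject H0.


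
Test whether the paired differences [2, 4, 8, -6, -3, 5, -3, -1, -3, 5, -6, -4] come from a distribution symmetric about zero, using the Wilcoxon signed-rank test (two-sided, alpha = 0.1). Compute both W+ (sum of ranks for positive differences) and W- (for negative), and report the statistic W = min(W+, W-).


Step 1: Drop any zero differences (none here) and take |d_i|.
|d| = [2, 4, 8, 6, 3, 5, 3, 1, 3, 5, 6, 4]
Step 2: Midrank |d_i| (ties get averaged ranks).
ranks: |2|->2, |4|->6.5, |8|->12, |6|->10.5, |3|->4, |5|->8.5, |3|->4, |1|->1, |3|->4, |5|->8.5, |6|->10.5, |4|->6.5
Step 3: Attach original signs; sum ranks with positive sign and with negative sign.
W+ = 2 + 6.5 + 12 + 8.5 + 8.5 = 37.5
W- = 10.5 + 4 + 4 + 1 + 4 + 10.5 + 6.5 = 40.5
(Check: W+ + W- = 78 should equal n(n+1)/2 = 78.)
Step 4: Test statistic W = min(W+, W-) = 37.5.
Step 5: Ties in |d|, so use the tie-corrected normal approximation.
        E[W] = n(n+1)/4 = 12*13/4 = 39.
        Tie groups: |d|=3 (t=3), |d|=4 (t=2), |d|=5 (t=2), |d|=6 (t=2); sum(t^3 - t) = 42.
        Var[W] = n(n+1)(2n+1)/24 - sum(t^3-t)/48 = 3900/24 - 42/48 = 161.625.
        z = (W - E[W]) / sqrt(Var[W]) = (37.5 - 39) / 12.7132 = -0.1180.
        Two-sided p = 2*Phi(z) = 0.906077.
Step 6: alpha = 0.1. fail to reject H0.

W+ = 37.5, W- = 40.5, W = min = 37.5, p = 0.906077, fail to reject H0.


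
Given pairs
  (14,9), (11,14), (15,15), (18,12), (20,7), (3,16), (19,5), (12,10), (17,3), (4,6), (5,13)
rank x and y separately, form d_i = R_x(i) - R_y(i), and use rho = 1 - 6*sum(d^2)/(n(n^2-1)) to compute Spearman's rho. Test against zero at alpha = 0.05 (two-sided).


Step 1: Rank x and y separately (midranks; no ties here).
rank(x): 14->6, 11->4, 15->7, 18->9, 20->11, 3->1, 19->10, 12->5, 17->8, 4->2, 5->3
rank(y): 9->5, 14->9, 15->10, 12->7, 7->4, 16->11, 5->2, 10->6, 3->1, 6->3, 13->8
Step 2: d_i = R_x(i) - R_y(i); compute d_i^2.
  (6-5)^2=1, (4-9)^2=25, (7-10)^2=9, (9-7)^2=4, (11-4)^2=49, (1-11)^2=100, (10-2)^2=64, (5-6)^2=1, (8-1)^2=49, (2-3)^2=1, (3-8)^2=25
sum(d^2) = 328.
Step 3: rho = 1 - 6*328 / (11*(11^2 - 1)) = 1 - 1968/1320 = -0.490909.
Step 4: Under H0, t = rho * sqrt((n-2)/(1-rho^2)) = -1.6904 ~ t(9).
Step 5: Two-sided p-value from the t-distribution with 9 df = 0.125204.
Step 6: alpha = 0.05. fail to reject H0.

rho = -0.4909, p = 0.125204, fail to reject H0 at alpha = 0.05.


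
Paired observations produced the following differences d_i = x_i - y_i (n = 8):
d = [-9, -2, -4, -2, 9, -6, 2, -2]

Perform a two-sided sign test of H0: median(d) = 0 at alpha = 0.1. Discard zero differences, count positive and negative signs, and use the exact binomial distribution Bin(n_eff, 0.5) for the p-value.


Step 1: Discard zero differences. Original n = 8; n_eff = number of nonzero differences = 8.
Nonzero differences (with sign): -9, -2, -4, -2, +9, -6, +2, -2
Step 2: Count signs: positive = 2, negative = 6.
Step 3: Under H0: P(positive) = 0.5, so the number of positives S ~ Bin(8, 0.5).
Step 4: Two-sided exact p-value = sum of Bin(8,0.5) probabilities at or below the observed probability = 0.289062.
Step 5: alpha = 0.1. fail to reject H0.

n_eff = 8, pos = 2, neg = 6, p = 0.289062, fail to reject H0.


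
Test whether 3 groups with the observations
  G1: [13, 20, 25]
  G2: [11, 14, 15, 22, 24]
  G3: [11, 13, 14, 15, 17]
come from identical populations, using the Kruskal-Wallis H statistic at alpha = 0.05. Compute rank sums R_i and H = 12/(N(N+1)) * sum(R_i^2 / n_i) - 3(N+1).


Step 1: Combine all N = 13 observations and assign midranks.
sorted (value, group, rank): (11,G2,1.5), (11,G3,1.5), (13,G1,3.5), (13,G3,3.5), (14,G2,5.5), (14,G3,5.5), (15,G2,7.5), (15,G3,7.5), (17,G3,9), (20,G1,10), (22,G2,11), (24,G2,12), (25,G1,13)
Step 2: Sum ranks within each group.
R_1 = 26.5 (n_1 = 3)
R_2 = 37.5 (n_2 = 5)
R_3 = 27 (n_3 = 5)
Step 3: H = 12/(N(N+1)) * sum(R_i^2/n_i) - 3(N+1)
     = 12/(13*14) * (26.5^2/3 + 37.5^2/5 + 27^2/5) - 3*14
     = 0.065934 * 661.133 - 42
     = 1.591209.
Step 4: Ties present; correction factor C = 1 - 24/(13^3 - 13) = 0.989011. Corrected H = 1.591209 / 0.989011 = 1.608889.
Step 5: Under H0, H ~ chi^2(2); p-value = 0.447336.
Step 6: alpha = 0.05. fail to reject H0.

H = 1.6089, df = 2, p = 0.447336, fail to reject H0.


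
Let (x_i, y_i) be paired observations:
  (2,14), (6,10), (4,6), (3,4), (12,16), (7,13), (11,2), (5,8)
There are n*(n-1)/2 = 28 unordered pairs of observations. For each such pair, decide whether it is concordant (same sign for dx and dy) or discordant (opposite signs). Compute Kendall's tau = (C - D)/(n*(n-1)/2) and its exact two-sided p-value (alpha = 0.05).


Step 1: Enumerate the 28 unordered pairs (i,j) with i<j and classify each by sign(x_j-x_i) * sign(y_j-y_i).
  (1,2):dx=+4,dy=-4->D; (1,3):dx=+2,dy=-8->D; (1,4):dx=+1,dy=-10->D; (1,5):dx=+10,dy=+2->C
  (1,6):dx=+5,dy=-1->D; (1,7):dx=+9,dy=-12->D; (1,8):dx=+3,dy=-6->D; (2,3):dx=-2,dy=-4->C
  (2,4):dx=-3,dy=-6->C; (2,5):dx=+6,dy=+6->C; (2,6):dx=+1,dy=+3->C; (2,7):dx=+5,dy=-8->D
  (2,8):dx=-1,dy=-2->C; (3,4):dx=-1,dy=-2->C; (3,5):dx=+8,dy=+10->C; (3,6):dx=+3,dy=+7->C
  (3,7):dx=+7,dy=-4->D; (3,8):dx=+1,dy=+2->C; (4,5):dx=+9,dy=+12->C; (4,6):dx=+4,dy=+9->C
  (4,7):dx=+8,dy=-2->D; (4,8):dx=+2,dy=+4->C; (5,6):dx=-5,dy=-3->C; (5,7):dx=-1,dy=-14->C
  (5,8):dx=-7,dy=-8->C; (6,7):dx=+4,dy=-11->D; (6,8):dx=-2,dy=-5->C; (7,8):dx=-6,dy=+6->D
Step 2: C = 17, D = 11, total pairs = 28.
Step 3: tau = (C - D)/(n(n-1)/2) = (17 - 11)/28 = 0.214286.
Step 4: Exact two-sided p-value (enumerate n! = 40320 permutations of y under H0): p = 0.548413.
Step 5: alpha = 0.05. fail to reject H0.

tau_b = 0.2143 (C=17, D=11), p = 0.548413, fail to reject H0.


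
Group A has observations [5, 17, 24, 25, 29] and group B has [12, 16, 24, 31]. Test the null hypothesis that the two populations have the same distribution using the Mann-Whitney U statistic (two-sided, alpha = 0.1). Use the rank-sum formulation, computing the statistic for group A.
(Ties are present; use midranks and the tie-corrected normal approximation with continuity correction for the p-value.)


Step 1: Combine and sort all 9 observations; assign midranks.
sorted (value, group): (5,X), (12,Y), (16,Y), (17,X), (24,X), (24,Y), (25,X), (29,X), (31,Y)
ranks: 5->1, 12->2, 16->3, 17->4, 24->5.5, 24->5.5, 25->7, 29->8, 31->9
Step 2: Rank sum for X: R1 = 1 + 4 + 5.5 + 7 + 8 = 25.5.
Step 3: U_X = R1 - n1(n1+1)/2 = 25.5 - 5*6/2 = 25.5 - 15 = 10.5.
       U_Y = n1*n2 - U_X = 20 - 10.5 = 9.5.
Step 4: Ties are present, so use the tie-corrected normal approximation (with continuity correction) for the p-value.
Step 5: p-value = 1.000000; compare to alpha = 0.1. fail to reject H0.

U_X = 10.5, p = 1.000000, fail to reject H0 at alpha = 0.1.


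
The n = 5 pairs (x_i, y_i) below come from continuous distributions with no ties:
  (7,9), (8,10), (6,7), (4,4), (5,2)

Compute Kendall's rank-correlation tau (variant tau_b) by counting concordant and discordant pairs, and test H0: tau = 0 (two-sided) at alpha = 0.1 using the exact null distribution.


Step 1: Enumerate the 10 unordered pairs (i,j) with i<j and classify each by sign(x_j-x_i) * sign(y_j-y_i).
  (1,2):dx=+1,dy=+1->C; (1,3):dx=-1,dy=-2->C; (1,4):dx=-3,dy=-5->C; (1,5):dx=-2,dy=-7->C
  (2,3):dx=-2,dy=-3->C; (2,4):dx=-4,dy=-6->C; (2,5):dx=-3,dy=-8->C; (3,4):dx=-2,dy=-3->C
  (3,5):dx=-1,dy=-5->C; (4,5):dx=+1,dy=-2->D
Step 2: C = 9, D = 1, total pairs = 10.
Step 3: tau = (C - D)/(n(n-1)/2) = (9 - 1)/10 = 0.800000.
Step 4: Exact two-sided p-value (enumerate n! = 120 permutations of y under H0): p = 0.083333.
Step 5: alpha = 0.1. reject H0.

tau_b = 0.8000 (C=9, D=1), p = 0.083333, reject H0.


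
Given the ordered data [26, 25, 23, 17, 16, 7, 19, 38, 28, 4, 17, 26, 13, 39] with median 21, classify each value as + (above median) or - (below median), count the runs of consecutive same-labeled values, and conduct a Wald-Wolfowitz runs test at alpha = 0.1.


Step 1: Compute median = 21; label A = above, B = below.
Labels in order: AAABBBBAABBABA  (n_A = 7, n_B = 7)
Step 2: Count runs R = 7.
Step 3: Under H0 (random ordering), E[R] = 2*n_A*n_B/(n_A+n_B) + 1 = 2*7*7/14 + 1 = 8.0000.
        Var[R] = 2*n_A*n_B*(2*n_A*n_B - n_A - n_B) / ((n_A+n_B)^2 * (n_A+n_B-1)) = 8232/2548 = 3.2308.
        SD[R] = 1.7974.
Step 4: Continuity-corrected z = (R + 0.5 - E[R]) / SD[R] = (7 + 0.5 - 8.0000) / 1.7974 = -0.2782.
Step 5: Two-sided p-value via normal approximation = 2*(1 - Phi(|z|)) = 0.780879.
Step 6: alpha = 0.1. fail to reject H0.

R = 7, z = -0.2782, p = 0.780879, fail to reject H0.


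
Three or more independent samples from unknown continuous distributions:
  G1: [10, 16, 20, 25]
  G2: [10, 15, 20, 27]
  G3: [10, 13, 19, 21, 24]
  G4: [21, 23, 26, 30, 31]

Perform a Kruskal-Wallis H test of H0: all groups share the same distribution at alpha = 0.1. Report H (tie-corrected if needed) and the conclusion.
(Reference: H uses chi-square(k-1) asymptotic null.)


Step 1: Combine all N = 18 observations and assign midranks.
sorted (value, group, rank): (10,G1,2), (10,G2,2), (10,G3,2), (13,G3,4), (15,G2,5), (16,G1,6), (19,G3,7), (20,G1,8.5), (20,G2,8.5), (21,G3,10.5), (21,G4,10.5), (23,G4,12), (24,G3,13), (25,G1,14), (26,G4,15), (27,G2,16), (30,G4,17), (31,G4,18)
Step 2: Sum ranks within each group.
R_1 = 30.5 (n_1 = 4)
R_2 = 31.5 (n_2 = 4)
R_3 = 36.5 (n_3 = 5)
R_4 = 72.5 (n_4 = 5)
Step 3: H = 12/(N(N+1)) * sum(R_i^2/n_i) - 3(N+1)
     = 12/(18*19) * (30.5^2/4 + 31.5^2/4 + 36.5^2/5 + 72.5^2/5) - 3*19
     = 0.035088 * 1798.33 - 57
     = 6.099123.
Step 4: Ties present; correction factor C = 1 - 36/(18^3 - 18) = 0.993808. Corrected H = 6.099123 / 0.993808 = 6.137124.
Step 5: Under H0, H ~ chi^2(3); p-value = 0.105126.
Step 6: alpha = 0.1. fail to reject H0.

H = 6.1371, df = 3, p = 0.105126, fail to reject H0.


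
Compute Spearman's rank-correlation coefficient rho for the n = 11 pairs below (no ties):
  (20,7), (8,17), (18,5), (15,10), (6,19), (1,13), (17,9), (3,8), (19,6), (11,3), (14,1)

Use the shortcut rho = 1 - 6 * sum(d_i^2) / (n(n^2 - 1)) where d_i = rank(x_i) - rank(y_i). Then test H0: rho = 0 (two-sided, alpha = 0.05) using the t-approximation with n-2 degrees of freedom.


Step 1: Rank x and y separately (midranks; no ties here).
rank(x): 20->11, 8->4, 18->9, 15->7, 6->3, 1->1, 17->8, 3->2, 19->10, 11->5, 14->6
rank(y): 7->5, 17->10, 5->3, 10->8, 19->11, 13->9, 9->7, 8->6, 6->4, 3->2, 1->1
Step 2: d_i = R_x(i) - R_y(i); compute d_i^2.
  (11-5)^2=36, (4-10)^2=36, (9-3)^2=36, (7-8)^2=1, (3-11)^2=64, (1-9)^2=64, (8-7)^2=1, (2-6)^2=16, (10-4)^2=36, (5-2)^2=9, (6-1)^2=25
sum(d^2) = 324.
Step 3: rho = 1 - 6*324 / (11*(11^2 - 1)) = 1 - 1944/1320 = -0.472727.
Step 4: Under H0, t = rho * sqrt((n-2)/(1-rho^2)) = -1.6094 ~ t(9).
Step 5: Two-sided p-value from the t-distribution with 9 df = 0.141999.
Step 6: alpha = 0.05. fail to reject H0.

rho = -0.4727, p = 0.141999, fail to reject H0 at alpha = 0.05.


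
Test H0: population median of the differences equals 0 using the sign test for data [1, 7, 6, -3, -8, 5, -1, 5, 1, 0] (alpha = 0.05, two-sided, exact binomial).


Step 1: Discard zero differences. Original n = 10; n_eff = number of nonzero differences = 9.
Nonzero differences (with sign): +1, +7, +6, -3, -8, +5, -1, +5, +1
Step 2: Count signs: positive = 6, negative = 3.
Step 3: Under H0: P(positive) = 0.5, so the number of positives S ~ Bin(9, 0.5).
Step 4: Two-sided exact p-value = sum of Bin(9,0.5) probabilities at or below the observed probability = 0.507812.
Step 5: alpha = 0.05. fail to reject H0.

n_eff = 9, pos = 6, neg = 3, p = 0.507812, fail to reject H0.


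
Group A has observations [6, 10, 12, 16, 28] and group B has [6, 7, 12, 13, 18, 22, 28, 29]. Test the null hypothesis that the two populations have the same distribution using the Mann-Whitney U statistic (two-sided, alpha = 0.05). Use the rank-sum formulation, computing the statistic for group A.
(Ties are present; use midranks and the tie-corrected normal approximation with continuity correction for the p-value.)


Step 1: Combine and sort all 13 observations; assign midranks.
sorted (value, group): (6,X), (6,Y), (7,Y), (10,X), (12,X), (12,Y), (13,Y), (16,X), (18,Y), (22,Y), (28,X), (28,Y), (29,Y)
ranks: 6->1.5, 6->1.5, 7->3, 10->4, 12->5.5, 12->5.5, 13->7, 16->8, 18->9, 22->10, 28->11.5, 28->11.5, 29->13
Step 2: Rank sum for X: R1 = 1.5 + 4 + 5.5 + 8 + 11.5 = 30.5.
Step 3: U_X = R1 - n1(n1+1)/2 = 30.5 - 5*6/2 = 30.5 - 15 = 15.5.
       U_Y = n1*n2 - U_X = 40 - 15.5 = 24.5.
Step 4: Ties are present, so use the tie-corrected normal approximation (with continuity correction) for the p-value.
Step 5: p-value = 0.556554; compare to alpha = 0.05. fail to reject H0.

U_X = 15.5, p = 0.556554, fail to reject H0 at alpha = 0.05.


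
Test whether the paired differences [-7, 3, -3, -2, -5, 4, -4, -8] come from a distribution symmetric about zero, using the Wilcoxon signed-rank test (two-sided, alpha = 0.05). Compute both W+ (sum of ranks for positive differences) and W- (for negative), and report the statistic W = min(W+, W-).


Step 1: Drop any zero differences (none here) and take |d_i|.
|d| = [7, 3, 3, 2, 5, 4, 4, 8]
Step 2: Midrank |d_i| (ties get averaged ranks).
ranks: |7|->7, |3|->2.5, |3|->2.5, |2|->1, |5|->6, |4|->4.5, |4|->4.5, |8|->8
Step 3: Attach original signs; sum ranks with positive sign and with negative sign.
W+ = 2.5 + 4.5 = 7
W- = 7 + 2.5 + 1 + 6 + 4.5 + 8 = 29
(Check: W+ + W- = 36 should equal n(n+1)/2 = 36.)
Step 4: Test statistic W = min(W+, W-) = 7.
Step 5: Ties in |d|, so use the tie-corrected normal approximation.
        E[W] = n(n+1)/4 = 8*9/4 = 18.
        Tie groups: |d|=3 (t=2), |d|=4 (t=2); sum(t^3 - t) = 12.
        Var[W] = n(n+1)(2n+1)/24 - sum(t^3-t)/48 = 1224/24 - 12/48 = 50.75.
        z = (W - E[W]) / sqrt(Var[W]) = (7 - 18) / 7.1239 = -1.5441.
        Two-sided p = 2*Phi(z) = 0.122565.
Step 6: alpha = 0.05. fail to reject H0.

W+ = 7, W- = 29, W = min = 7, p = 0.122565, fail to reject H0.


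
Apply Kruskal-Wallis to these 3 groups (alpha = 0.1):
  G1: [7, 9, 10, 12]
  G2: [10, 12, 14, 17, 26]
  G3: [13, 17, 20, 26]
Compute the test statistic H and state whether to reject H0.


Step 1: Combine all N = 13 observations and assign midranks.
sorted (value, group, rank): (7,G1,1), (9,G1,2), (10,G1,3.5), (10,G2,3.5), (12,G1,5.5), (12,G2,5.5), (13,G3,7), (14,G2,8), (17,G2,9.5), (17,G3,9.5), (20,G3,11), (26,G2,12.5), (26,G3,12.5)
Step 2: Sum ranks within each group.
R_1 = 12 (n_1 = 4)
R_2 = 39 (n_2 = 5)
R_3 = 40 (n_3 = 4)
Step 3: H = 12/(N(N+1)) * sum(R_i^2/n_i) - 3(N+1)
     = 12/(13*14) * (12^2/4 + 39^2/5 + 40^2/4) - 3*14
     = 0.065934 * 740.2 - 42
     = 6.804396.
Step 4: Ties present; correction factor C = 1 - 24/(13^3 - 13) = 0.989011. Corrected H = 6.804396 / 0.989011 = 6.880000.
Step 5: Under H0, H ~ chi^2(2); p-value = 0.032065.
Step 6: alpha = 0.1. reject H0.

H = 6.8800, df = 2, p = 0.032065, reject H0.


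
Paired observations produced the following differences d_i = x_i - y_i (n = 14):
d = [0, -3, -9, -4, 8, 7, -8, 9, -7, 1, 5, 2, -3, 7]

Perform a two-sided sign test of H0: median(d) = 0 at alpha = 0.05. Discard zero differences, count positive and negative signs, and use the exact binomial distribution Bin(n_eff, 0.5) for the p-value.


Step 1: Discard zero differences. Original n = 14; n_eff = number of nonzero differences = 13.
Nonzero differences (with sign): -3, -9, -4, +8, +7, -8, +9, -7, +1, +5, +2, -3, +7
Step 2: Count signs: positive = 7, negative = 6.
Step 3: Under H0: P(positive) = 0.5, so the number of positives S ~ Bin(13, 0.5).
Step 4: Two-sided exact p-value = sum of Bin(13,0.5) probabilities at or below the observed probability = 1.000000.
Step 5: alpha = 0.05. fail to reject H0.

n_eff = 13, pos = 7, neg = 6, p = 1.000000, fail to reject H0.


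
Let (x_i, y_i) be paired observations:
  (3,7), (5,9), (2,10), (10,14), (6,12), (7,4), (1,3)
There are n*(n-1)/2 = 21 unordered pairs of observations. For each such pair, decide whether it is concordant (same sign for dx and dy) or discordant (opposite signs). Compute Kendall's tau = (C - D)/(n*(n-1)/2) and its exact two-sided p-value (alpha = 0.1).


Step 1: Enumerate the 21 unordered pairs (i,j) with i<j and classify each by sign(x_j-x_i) * sign(y_j-y_i).
  (1,2):dx=+2,dy=+2->C; (1,3):dx=-1,dy=+3->D; (1,4):dx=+7,dy=+7->C; (1,5):dx=+3,dy=+5->C
  (1,6):dx=+4,dy=-3->D; (1,7):dx=-2,dy=-4->C; (2,3):dx=-3,dy=+1->D; (2,4):dx=+5,dy=+5->C
  (2,5):dx=+1,dy=+3->C; (2,6):dx=+2,dy=-5->D; (2,7):dx=-4,dy=-6->C; (3,4):dx=+8,dy=+4->C
  (3,5):dx=+4,dy=+2->C; (3,6):dx=+5,dy=-6->D; (3,7):dx=-1,dy=-7->C; (4,5):dx=-4,dy=-2->C
  (4,6):dx=-3,dy=-10->C; (4,7):dx=-9,dy=-11->C; (5,6):dx=+1,dy=-8->D; (5,7):dx=-5,dy=-9->C
  (6,7):dx=-6,dy=-1->C
Step 2: C = 15, D = 6, total pairs = 21.
Step 3: tau = (C - D)/(n(n-1)/2) = (15 - 6)/21 = 0.428571.
Step 4: Exact two-sided p-value (enumerate n! = 5040 permutations of y under H0): p = 0.238889.
Step 5: alpha = 0.1. fail to reject H0.

tau_b = 0.4286 (C=15, D=6), p = 0.238889, fail to reject H0.


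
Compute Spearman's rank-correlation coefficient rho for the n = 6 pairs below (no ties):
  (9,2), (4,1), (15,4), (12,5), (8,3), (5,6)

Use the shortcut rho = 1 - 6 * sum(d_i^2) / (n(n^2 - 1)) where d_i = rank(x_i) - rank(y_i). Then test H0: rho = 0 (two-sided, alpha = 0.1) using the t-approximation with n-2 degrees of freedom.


Step 1: Rank x and y separately (midranks; no ties here).
rank(x): 9->4, 4->1, 15->6, 12->5, 8->3, 5->2
rank(y): 2->2, 1->1, 4->4, 5->5, 3->3, 6->6
Step 2: d_i = R_x(i) - R_y(i); compute d_i^2.
  (4-2)^2=4, (1-1)^2=0, (6-4)^2=4, (5-5)^2=0, (3-3)^2=0, (2-6)^2=16
sum(d^2) = 24.
Step 3: rho = 1 - 6*24 / (6*(6^2 - 1)) = 1 - 144/210 = 0.314286.
Step 4: Under H0, t = rho * sqrt((n-2)/(1-rho^2)) = 0.6621 ~ t(4).
Step 5: Two-sided p-value from the t-distribution with 4 df = 0.544093.
Step 6: alpha = 0.1. fail to reject H0.

rho = 0.3143, p = 0.544093, fail to reject H0 at alpha = 0.1.


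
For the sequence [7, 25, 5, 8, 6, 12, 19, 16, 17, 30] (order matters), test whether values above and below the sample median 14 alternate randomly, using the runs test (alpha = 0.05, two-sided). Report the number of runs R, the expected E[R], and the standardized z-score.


Step 1: Compute median = 14; label A = above, B = below.
Labels in order: BABBBBAAAA  (n_A = 5, n_B = 5)
Step 2: Count runs R = 4.
Step 3: Under H0 (random ordering), E[R] = 2*n_A*n_B/(n_A+n_B) + 1 = 2*5*5/10 + 1 = 6.0000.
        Var[R] = 2*n_A*n_B*(2*n_A*n_B - n_A - n_B) / ((n_A+n_B)^2 * (n_A+n_B-1)) = 2000/900 = 2.2222.
        SD[R] = 1.4907.
Step 4: Continuity-corrected z = (R + 0.5 - E[R]) / SD[R] = (4 + 0.5 - 6.0000) / 1.4907 = -1.0062.
Step 5: Two-sided p-value via normal approximation = 2*(1 - Phi(|z|)) = 0.314305.
Step 6: alpha = 0.05. fail to reject H0.

R = 4, z = -1.0062, p = 0.314305, fail to reject H0.


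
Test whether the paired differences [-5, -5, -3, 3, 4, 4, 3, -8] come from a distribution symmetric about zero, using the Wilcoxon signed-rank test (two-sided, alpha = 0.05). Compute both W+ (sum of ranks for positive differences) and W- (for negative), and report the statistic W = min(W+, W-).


Step 1: Drop any zero differences (none here) and take |d_i|.
|d| = [5, 5, 3, 3, 4, 4, 3, 8]
Step 2: Midrank |d_i| (ties get averaged ranks).
ranks: |5|->6.5, |5|->6.5, |3|->2, |3|->2, |4|->4.5, |4|->4.5, |3|->2, |8|->8
Step 3: Attach original signs; sum ranks with positive sign and with negative sign.
W+ = 2 + 4.5 + 4.5 + 2 = 13
W- = 6.5 + 6.5 + 2 + 8 = 23
(Check: W+ + W- = 36 should equal n(n+1)/2 = 36.)
Step 4: Test statistic W = min(W+, W-) = 13.
Step 5: Ties in |d|, so use the tie-corrected normal approximation.
        E[W] = n(n+1)/4 = 8*9/4 = 18.
        Tie groups: |d|=3 (t=3), |d|=4 (t=2), |d|=5 (t=2); sum(t^3 - t) = 36.
        Var[W] = n(n+1)(2n+1)/24 - sum(t^3-t)/48 = 1224/24 - 36/48 = 50.25.
        z = (W - E[W]) / sqrt(Var[W]) = (13 - 18) / 7.0887 = -0.7053.
        Two-sided p = 2*Phi(z) = 0.480595.
Step 6: alpha = 0.05. fail to reject H0.

W+ = 13, W- = 23, W = min = 13, p = 0.480595, fail to reject H0.


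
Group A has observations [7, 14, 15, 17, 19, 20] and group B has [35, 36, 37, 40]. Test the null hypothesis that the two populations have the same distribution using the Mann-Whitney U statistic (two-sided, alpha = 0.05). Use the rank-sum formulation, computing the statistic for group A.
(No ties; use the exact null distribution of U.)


Step 1: Combine and sort all 10 observations; assign midranks.
sorted (value, group): (7,X), (14,X), (15,X), (17,X), (19,X), (20,X), (35,Y), (36,Y), (37,Y), (40,Y)
ranks: 7->1, 14->2, 15->3, 17->4, 19->5, 20->6, 35->7, 36->8, 37->9, 40->10
Step 2: Rank sum for X: R1 = 1 + 2 + 3 + 4 + 5 + 6 = 21.
Step 3: U_X = R1 - n1(n1+1)/2 = 21 - 6*7/2 = 21 - 21 = 0.
       U_Y = n1*n2 - U_X = 24 - 0 = 24.
Step 4: No ties, so the exact null distribution of U (based on enumerating the C(10,6) = 210 equally likely rank assignments) gives the two-sided p-value.
Step 5: p-value = 0.009524; compare to alpha = 0.05. reject H0.

U_X = 0, p = 0.009524, reject H0 at alpha = 0.05.


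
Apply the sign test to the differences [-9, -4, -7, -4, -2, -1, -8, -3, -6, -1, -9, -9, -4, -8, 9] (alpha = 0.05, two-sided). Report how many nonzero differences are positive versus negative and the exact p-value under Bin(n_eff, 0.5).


Step 1: Discard zero differences. Original n = 15; n_eff = number of nonzero differences = 15.
Nonzero differences (with sign): -9, -4, -7, -4, -2, -1, -8, -3, -6, -1, -9, -9, -4, -8, +9
Step 2: Count signs: positive = 1, negative = 14.
Step 3: Under H0: P(positive) = 0.5, so the number of positives S ~ Bin(15, 0.5).
Step 4: Two-sided exact p-value = sum of Bin(15,0.5) probabilities at or below the observed probability = 0.000977.
Step 5: alpha = 0.05. reject H0.

n_eff = 15, pos = 1, neg = 14, p = 0.000977, reject H0.


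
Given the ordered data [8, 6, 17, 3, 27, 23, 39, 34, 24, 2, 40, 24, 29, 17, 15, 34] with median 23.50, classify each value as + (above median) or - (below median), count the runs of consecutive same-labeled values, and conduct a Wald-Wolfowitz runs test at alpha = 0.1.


Step 1: Compute median = 23.50; label A = above, B = below.
Labels in order: BBBBABAAABAAABBA  (n_A = 8, n_B = 8)
Step 2: Count runs R = 8.
Step 3: Under H0 (random ordering), E[R] = 2*n_A*n_B/(n_A+n_B) + 1 = 2*8*8/16 + 1 = 9.0000.
        Var[R] = 2*n_A*n_B*(2*n_A*n_B - n_A - n_B) / ((n_A+n_B)^2 * (n_A+n_B-1)) = 14336/3840 = 3.7333.
        SD[R] = 1.9322.
Step 4: Continuity-corrected z = (R + 0.5 - E[R]) / SD[R] = (8 + 0.5 - 9.0000) / 1.9322 = -0.2588.
Step 5: Two-sided p-value via normal approximation = 2*(1 - Phi(|z|)) = 0.795809.
Step 6: alpha = 0.1. fail to reject H0.

R = 8, z = -0.2588, p = 0.795809, fail to reject H0.


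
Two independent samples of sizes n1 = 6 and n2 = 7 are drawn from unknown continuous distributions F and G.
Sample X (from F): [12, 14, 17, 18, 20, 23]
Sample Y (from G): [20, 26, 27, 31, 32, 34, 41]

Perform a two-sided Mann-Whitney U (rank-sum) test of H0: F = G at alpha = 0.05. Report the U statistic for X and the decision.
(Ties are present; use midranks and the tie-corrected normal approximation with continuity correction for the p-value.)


Step 1: Combine and sort all 13 observations; assign midranks.
sorted (value, group): (12,X), (14,X), (17,X), (18,X), (20,X), (20,Y), (23,X), (26,Y), (27,Y), (31,Y), (32,Y), (34,Y), (41,Y)
ranks: 12->1, 14->2, 17->3, 18->4, 20->5.5, 20->5.5, 23->7, 26->8, 27->9, 31->10, 32->11, 34->12, 41->13
Step 2: Rank sum for X: R1 = 1 + 2 + 3 + 4 + 5.5 + 7 = 22.5.
Step 3: U_X = R1 - n1(n1+1)/2 = 22.5 - 6*7/2 = 22.5 - 21 = 1.5.
       U_Y = n1*n2 - U_X = 42 - 1.5 = 40.5.
Step 4: Ties are present, so use the tie-corrected normal approximation (with continuity correction) for the p-value.
Step 5: p-value = 0.006567; compare to alpha = 0.05. reject H0.

U_X = 1.5, p = 0.006567, reject H0 at alpha = 0.05.


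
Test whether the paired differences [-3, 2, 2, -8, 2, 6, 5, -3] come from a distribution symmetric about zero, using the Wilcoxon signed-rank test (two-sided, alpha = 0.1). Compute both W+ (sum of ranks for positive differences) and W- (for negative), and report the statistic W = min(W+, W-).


Step 1: Drop any zero differences (none here) and take |d_i|.
|d| = [3, 2, 2, 8, 2, 6, 5, 3]
Step 2: Midrank |d_i| (ties get averaged ranks).
ranks: |3|->4.5, |2|->2, |2|->2, |8|->8, |2|->2, |6|->7, |5|->6, |3|->4.5
Step 3: Attach original signs; sum ranks with positive sign and with negative sign.
W+ = 2 + 2 + 2 + 7 + 6 = 19
W- = 4.5 + 8 + 4.5 = 17
(Check: W+ + W- = 36 should equal n(n+1)/2 = 36.)
Step 4: Test statistic W = min(W+, W-) = 17.
Step 5: Ties in |d|, so use the tie-corrected normal approximation.
        E[W] = n(n+1)/4 = 8*9/4 = 18.
        Tie groups: |d|=2 (t=3), |d|=3 (t=2); sum(t^3 - t) = 30.
        Var[W] = n(n+1)(2n+1)/24 - sum(t^3-t)/48 = 1224/24 - 30/48 = 50.375.
        z = (W - E[W]) / sqrt(Var[W]) = (17 - 18) / 7.0975 = -0.1409.
        Two-sided p = 2*Phi(z) = 0.887954.
Step 6: alpha = 0.1. fail to reject H0.

W+ = 19, W- = 17, W = min = 17, p = 0.887954, fail to reject H0.


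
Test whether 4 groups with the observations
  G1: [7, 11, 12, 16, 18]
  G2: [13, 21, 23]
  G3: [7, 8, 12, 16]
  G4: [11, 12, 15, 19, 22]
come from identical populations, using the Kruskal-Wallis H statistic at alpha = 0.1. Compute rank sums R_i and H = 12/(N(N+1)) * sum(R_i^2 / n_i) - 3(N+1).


Step 1: Combine all N = 17 observations and assign midranks.
sorted (value, group, rank): (7,G1,1.5), (7,G3,1.5), (8,G3,3), (11,G1,4.5), (11,G4,4.5), (12,G1,7), (12,G3,7), (12,G4,7), (13,G2,9), (15,G4,10), (16,G1,11.5), (16,G3,11.5), (18,G1,13), (19,G4,14), (21,G2,15), (22,G4,16), (23,G2,17)
Step 2: Sum ranks within each group.
R_1 = 37.5 (n_1 = 5)
R_2 = 41 (n_2 = 3)
R_3 = 23 (n_3 = 4)
R_4 = 51.5 (n_4 = 5)
Step 3: H = 12/(N(N+1)) * sum(R_i^2/n_i) - 3(N+1)
     = 12/(17*18) * (37.5^2/5 + 41^2/3 + 23^2/4 + 51.5^2/5) - 3*18
     = 0.039216 * 1504.28 - 54
     = 4.991503.
Step 4: Ties present; correction factor C = 1 - 42/(17^3 - 17) = 0.991422. Corrected H = 4.991503 / 0.991422 = 5.034693.
Step 5: Under H0, H ~ chi^2(3); p-value = 0.169274.
Step 6: alpha = 0.1. fail to reject H0.

H = 5.0347, df = 3, p = 0.169274, fail to reject H0.


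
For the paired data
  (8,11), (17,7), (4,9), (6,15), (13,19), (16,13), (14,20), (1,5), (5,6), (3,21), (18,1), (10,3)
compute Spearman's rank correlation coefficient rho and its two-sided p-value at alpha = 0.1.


Step 1: Rank x and y separately (midranks; no ties here).
rank(x): 8->6, 17->11, 4->3, 6->5, 13->8, 16->10, 14->9, 1->1, 5->4, 3->2, 18->12, 10->7
rank(y): 11->7, 7->5, 9->6, 15->9, 19->10, 13->8, 20->11, 5->3, 6->4, 21->12, 1->1, 3->2
Step 2: d_i = R_x(i) - R_y(i); compute d_i^2.
  (6-7)^2=1, (11-5)^2=36, (3-6)^2=9, (5-9)^2=16, (8-10)^2=4, (10-8)^2=4, (9-11)^2=4, (1-3)^2=4, (4-4)^2=0, (2-12)^2=100, (12-1)^2=121, (7-2)^2=25
sum(d^2) = 324.
Step 3: rho = 1 - 6*324 / (12*(12^2 - 1)) = 1 - 1944/1716 = -0.132867.
Step 4: Under H0, t = rho * sqrt((n-2)/(1-rho^2)) = -0.4239 ~ t(10).
Step 5: Two-sided p-value from the t-distribution with 10 df = 0.680598.
Step 6: alpha = 0.1. fail to reject H0.

rho = -0.1329, p = 0.680598, fail to reject H0 at alpha = 0.1.


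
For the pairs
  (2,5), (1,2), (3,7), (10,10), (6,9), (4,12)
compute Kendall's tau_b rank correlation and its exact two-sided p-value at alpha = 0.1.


Step 1: Enumerate the 15 unordered pairs (i,j) with i<j and classify each by sign(x_j-x_i) * sign(y_j-y_i).
  (1,2):dx=-1,dy=-3->C; (1,3):dx=+1,dy=+2->C; (1,4):dx=+8,dy=+5->C; (1,5):dx=+4,dy=+4->C
  (1,6):dx=+2,dy=+7->C; (2,3):dx=+2,dy=+5->C; (2,4):dx=+9,dy=+8->C; (2,5):dx=+5,dy=+7->C
  (2,6):dx=+3,dy=+10->C; (3,4):dx=+7,dy=+3->C; (3,5):dx=+3,dy=+2->C; (3,6):dx=+1,dy=+5->C
  (4,5):dx=-4,dy=-1->C; (4,6):dx=-6,dy=+2->D; (5,6):dx=-2,dy=+3->D
Step 2: C = 13, D = 2, total pairs = 15.
Step 3: tau = (C - D)/(n(n-1)/2) = (13 - 2)/15 = 0.733333.
Step 4: Exact two-sided p-value (enumerate n! = 720 permutations of y under H0): p = 0.055556.
Step 5: alpha = 0.1. reject H0.

tau_b = 0.7333 (C=13, D=2), p = 0.055556, reject H0.


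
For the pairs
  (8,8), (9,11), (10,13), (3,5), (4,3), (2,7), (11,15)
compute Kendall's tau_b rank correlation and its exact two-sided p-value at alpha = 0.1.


Step 1: Enumerate the 21 unordered pairs (i,j) with i<j and classify each by sign(x_j-x_i) * sign(y_j-y_i).
  (1,2):dx=+1,dy=+3->C; (1,3):dx=+2,dy=+5->C; (1,4):dx=-5,dy=-3->C; (1,5):dx=-4,dy=-5->C
  (1,6):dx=-6,dy=-1->C; (1,7):dx=+3,dy=+7->C; (2,3):dx=+1,dy=+2->C; (2,4):dx=-6,dy=-6->C
  (2,5):dx=-5,dy=-8->C; (2,6):dx=-7,dy=-4->C; (2,7):dx=+2,dy=+4->C; (3,4):dx=-7,dy=-8->C
  (3,5):dx=-6,dy=-10->C; (3,6):dx=-8,dy=-6->C; (3,7):dx=+1,dy=+2->C; (4,5):dx=+1,dy=-2->D
  (4,6):dx=-1,dy=+2->D; (4,7):dx=+8,dy=+10->C; (5,6):dx=-2,dy=+4->D; (5,7):dx=+7,dy=+12->C
  (6,7):dx=+9,dy=+8->C
Step 2: C = 18, D = 3, total pairs = 21.
Step 3: tau = (C - D)/(n(n-1)/2) = (18 - 3)/21 = 0.714286.
Step 4: Exact two-sided p-value (enumerate n! = 5040 permutations of y under H0): p = 0.030159.
Step 5: alpha = 0.1. reject H0.

tau_b = 0.7143 (C=18, D=3), p = 0.030159, reject H0.


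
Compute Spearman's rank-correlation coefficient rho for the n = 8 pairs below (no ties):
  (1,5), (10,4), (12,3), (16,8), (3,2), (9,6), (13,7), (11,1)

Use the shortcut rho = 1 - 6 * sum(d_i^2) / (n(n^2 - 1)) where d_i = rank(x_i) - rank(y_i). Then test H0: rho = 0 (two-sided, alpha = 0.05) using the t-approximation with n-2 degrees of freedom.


Step 1: Rank x and y separately (midranks; no ties here).
rank(x): 1->1, 10->4, 12->6, 16->8, 3->2, 9->3, 13->7, 11->5
rank(y): 5->5, 4->4, 3->3, 8->8, 2->2, 6->6, 7->7, 1->1
Step 2: d_i = R_x(i) - R_y(i); compute d_i^2.
  (1-5)^2=16, (4-4)^2=0, (6-3)^2=9, (8-8)^2=0, (2-2)^2=0, (3-6)^2=9, (7-7)^2=0, (5-1)^2=16
sum(d^2) = 50.
Step 3: rho = 1 - 6*50 / (8*(8^2 - 1)) = 1 - 300/504 = 0.404762.
Step 4: Under H0, t = rho * sqrt((n-2)/(1-rho^2)) = 1.0842 ~ t(6).
Step 5: Two-sided p-value from the t-distribution with 6 df = 0.319889.
Step 6: alpha = 0.05. fail to reject H0.

rho = 0.4048, p = 0.319889, fail to reject H0 at alpha = 0.05.


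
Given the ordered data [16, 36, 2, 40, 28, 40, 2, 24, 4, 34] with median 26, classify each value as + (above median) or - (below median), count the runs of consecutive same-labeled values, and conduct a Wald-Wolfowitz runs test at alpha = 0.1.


Step 1: Compute median = 26; label A = above, B = below.
Labels in order: BABAAABBBA  (n_A = 5, n_B = 5)
Step 2: Count runs R = 6.
Step 3: Under H0 (random ordering), E[R] = 2*n_A*n_B/(n_A+n_B) + 1 = 2*5*5/10 + 1 = 6.0000.
        Var[R] = 2*n_A*n_B*(2*n_A*n_B - n_A - n_B) / ((n_A+n_B)^2 * (n_A+n_B-1)) = 2000/900 = 2.2222.
        SD[R] = 1.4907.
Step 4: R = E[R], so z = 0 with no continuity correction.
Step 5: Two-sided p-value via normal approximation = 2*(1 - Phi(|z|)) = 1.000000.
Step 6: alpha = 0.1. fail to reject H0.

R = 6, z = 0.0000, p = 1.000000, fail to reject H0.


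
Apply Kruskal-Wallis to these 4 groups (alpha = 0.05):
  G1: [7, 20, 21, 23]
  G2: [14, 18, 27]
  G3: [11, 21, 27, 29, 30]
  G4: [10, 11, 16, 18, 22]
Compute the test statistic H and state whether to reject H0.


Step 1: Combine all N = 17 observations and assign midranks.
sorted (value, group, rank): (7,G1,1), (10,G4,2), (11,G3,3.5), (11,G4,3.5), (14,G2,5), (16,G4,6), (18,G2,7.5), (18,G4,7.5), (20,G1,9), (21,G1,10.5), (21,G3,10.5), (22,G4,12), (23,G1,13), (27,G2,14.5), (27,G3,14.5), (29,G3,16), (30,G3,17)
Step 2: Sum ranks within each group.
R_1 = 33.5 (n_1 = 4)
R_2 = 27 (n_2 = 3)
R_3 = 61.5 (n_3 = 5)
R_4 = 31 (n_4 = 5)
Step 3: H = 12/(N(N+1)) * sum(R_i^2/n_i) - 3(N+1)
     = 12/(17*18) * (33.5^2/4 + 27^2/3 + 61.5^2/5 + 31^2/5) - 3*18
     = 0.039216 * 1472.21 - 54
     = 3.733824.
Step 4: Ties present; correction factor C = 1 - 24/(17^3 - 17) = 0.995098. Corrected H = 3.733824 / 0.995098 = 3.752217.
Step 5: Under H0, H ~ chi^2(3); p-value = 0.289493.
Step 6: alpha = 0.05. fail to reject H0.

H = 3.7522, df = 3, p = 0.289493, fail to reject H0.


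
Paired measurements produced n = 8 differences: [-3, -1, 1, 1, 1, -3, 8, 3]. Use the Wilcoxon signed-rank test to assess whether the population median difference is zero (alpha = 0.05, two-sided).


Step 1: Drop any zero differences (none here) and take |d_i|.
|d| = [3, 1, 1, 1, 1, 3, 8, 3]
Step 2: Midrank |d_i| (ties get averaged ranks).
ranks: |3|->6, |1|->2.5, |1|->2.5, |1|->2.5, |1|->2.5, |3|->6, |8|->8, |3|->6
Step 3: Attach original signs; sum ranks with positive sign and with negative sign.
W+ = 2.5 + 2.5 + 2.5 + 8 + 6 = 21.5
W- = 6 + 2.5 + 6 = 14.5
(Check: W+ + W- = 36 should equal n(n+1)/2 = 36.)
Step 4: Test statistic W = min(W+, W-) = 14.5.
Step 5: Ties in |d|, so use the tie-corrected normal approximation.
        E[W] = n(n+1)/4 = 8*9/4 = 18.
        Tie groups: |d|=1 (t=4), |d|=3 (t=3); sum(t^3 - t) = 84.
        Var[W] = n(n+1)(2n+1)/24 - sum(t^3-t)/48 = 1224/24 - 84/48 = 49.25.
        z = (W - E[W]) / sqrt(Var[W]) = (14.5 - 18) / 7.0178 = -0.4987.
        Two-sided p = 2*Phi(z) = 0.617970.
Step 6: alpha = 0.05. fail to reject H0.

W+ = 21.5, W- = 14.5, W = min = 14.5, p = 0.617970, fail to reject H0.


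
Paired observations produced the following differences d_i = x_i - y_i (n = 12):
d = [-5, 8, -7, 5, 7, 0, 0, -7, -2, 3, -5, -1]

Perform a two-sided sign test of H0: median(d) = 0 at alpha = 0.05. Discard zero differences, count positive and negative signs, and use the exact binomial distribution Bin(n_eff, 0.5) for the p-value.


Step 1: Discard zero differences. Original n = 12; n_eff = number of nonzero differences = 10.
Nonzero differences (with sign): -5, +8, -7, +5, +7, -7, -2, +3, -5, -1
Step 2: Count signs: positive = 4, negative = 6.
Step 3: Under H0: P(positive) = 0.5, so the number of positives S ~ Bin(10, 0.5).
Step 4: Two-sided exact p-value = sum of Bin(10,0.5) probabilities at or below the observed probability = 0.753906.
Step 5: alpha = 0.05. fail to reject H0.

n_eff = 10, pos = 4, neg = 6, p = 0.753906, fail to reject H0.


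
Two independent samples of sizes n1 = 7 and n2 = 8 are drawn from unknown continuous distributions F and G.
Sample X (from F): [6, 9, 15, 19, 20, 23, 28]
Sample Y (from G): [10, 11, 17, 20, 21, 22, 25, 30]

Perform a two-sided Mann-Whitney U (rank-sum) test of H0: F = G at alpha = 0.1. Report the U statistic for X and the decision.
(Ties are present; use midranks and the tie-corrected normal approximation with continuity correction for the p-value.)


Step 1: Combine and sort all 15 observations; assign midranks.
sorted (value, group): (6,X), (9,X), (10,Y), (11,Y), (15,X), (17,Y), (19,X), (20,X), (20,Y), (21,Y), (22,Y), (23,X), (25,Y), (28,X), (30,Y)
ranks: 6->1, 9->2, 10->3, 11->4, 15->5, 17->6, 19->7, 20->8.5, 20->8.5, 21->10, 22->11, 23->12, 25->13, 28->14, 30->15
Step 2: Rank sum for X: R1 = 1 + 2 + 5 + 7 + 8.5 + 12 + 14 = 49.5.
Step 3: U_X = R1 - n1(n1+1)/2 = 49.5 - 7*8/2 = 49.5 - 28 = 21.5.
       U_Y = n1*n2 - U_X = 56 - 21.5 = 34.5.
Step 4: Ties are present, so use the tie-corrected normal approximation (with continuity correction) for the p-value.
Step 5: p-value = 0.487064; compare to alpha = 0.1. fail to reject H0.

U_X = 21.5, p = 0.487064, fail to reject H0 at alpha = 0.1.


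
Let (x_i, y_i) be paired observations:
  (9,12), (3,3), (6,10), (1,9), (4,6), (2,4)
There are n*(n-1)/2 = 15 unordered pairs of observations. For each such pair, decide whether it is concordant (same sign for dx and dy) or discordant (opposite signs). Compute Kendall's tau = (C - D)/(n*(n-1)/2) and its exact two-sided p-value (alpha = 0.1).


Step 1: Enumerate the 15 unordered pairs (i,j) with i<j and classify each by sign(x_j-x_i) * sign(y_j-y_i).
  (1,2):dx=-6,dy=-9->C; (1,3):dx=-3,dy=-2->C; (1,4):dx=-8,dy=-3->C; (1,5):dx=-5,dy=-6->C
  (1,6):dx=-7,dy=-8->C; (2,3):dx=+3,dy=+7->C; (2,4):dx=-2,dy=+6->D; (2,5):dx=+1,dy=+3->C
  (2,6):dx=-1,dy=+1->D; (3,4):dx=-5,dy=-1->C; (3,5):dx=-2,dy=-4->C; (3,6):dx=-4,dy=-6->C
  (4,5):dx=+3,dy=-3->D; (4,6):dx=+1,dy=-5->D; (5,6):dx=-2,dy=-2->C
Step 2: C = 11, D = 4, total pairs = 15.
Step 3: tau = (C - D)/(n(n-1)/2) = (11 - 4)/15 = 0.466667.
Step 4: Exact two-sided p-value (enumerate n! = 720 permutations of y under H0): p = 0.272222.
Step 5: alpha = 0.1. fail to reject H0.

tau_b = 0.4667 (C=11, D=4), p = 0.272222, fail to reject H0.
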